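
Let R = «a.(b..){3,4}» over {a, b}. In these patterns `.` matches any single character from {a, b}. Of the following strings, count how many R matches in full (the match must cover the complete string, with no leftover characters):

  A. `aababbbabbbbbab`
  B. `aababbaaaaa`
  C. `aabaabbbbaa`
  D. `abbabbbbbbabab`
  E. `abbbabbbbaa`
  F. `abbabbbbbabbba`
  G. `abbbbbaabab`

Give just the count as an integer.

A → no match
B → no match
C → match
D → match
E → match
F → match
G → match
Total matched: 5

5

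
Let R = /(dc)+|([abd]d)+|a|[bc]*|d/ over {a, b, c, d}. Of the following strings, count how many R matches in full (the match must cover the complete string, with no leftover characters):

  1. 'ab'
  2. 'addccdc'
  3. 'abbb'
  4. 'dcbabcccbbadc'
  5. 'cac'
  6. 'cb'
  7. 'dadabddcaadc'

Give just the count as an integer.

1 → no match
2 → no match
3 → no match
4 → no match
5 → no match
6 → match
7 → no match
Total matched: 1

1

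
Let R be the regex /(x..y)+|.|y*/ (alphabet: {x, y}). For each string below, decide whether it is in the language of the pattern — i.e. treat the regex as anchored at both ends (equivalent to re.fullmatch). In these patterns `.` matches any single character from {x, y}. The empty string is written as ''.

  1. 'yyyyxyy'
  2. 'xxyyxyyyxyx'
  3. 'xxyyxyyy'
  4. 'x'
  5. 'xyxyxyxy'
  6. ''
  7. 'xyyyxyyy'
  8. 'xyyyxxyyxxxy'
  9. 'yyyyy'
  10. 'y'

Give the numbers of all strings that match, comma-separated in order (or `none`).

1 → no match
2 → no match
3 → match
4 → match
5 → match
6 → match
7 → match
8 → match
9 → match
10 → match

3, 4, 5, 6, 7, 8, 9, 10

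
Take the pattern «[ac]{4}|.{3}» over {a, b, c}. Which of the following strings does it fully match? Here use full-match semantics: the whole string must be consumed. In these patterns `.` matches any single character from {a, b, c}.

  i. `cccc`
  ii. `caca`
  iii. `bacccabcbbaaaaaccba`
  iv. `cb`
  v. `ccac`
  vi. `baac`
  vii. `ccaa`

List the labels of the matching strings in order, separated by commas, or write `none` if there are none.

i. `cccc` → match
ii. `caca` → match
iii → no match
iv. `cb` → no match
v. `ccac` → match
vi. `baac` → no match
vii. `ccaa` → match

i, ii, v, vii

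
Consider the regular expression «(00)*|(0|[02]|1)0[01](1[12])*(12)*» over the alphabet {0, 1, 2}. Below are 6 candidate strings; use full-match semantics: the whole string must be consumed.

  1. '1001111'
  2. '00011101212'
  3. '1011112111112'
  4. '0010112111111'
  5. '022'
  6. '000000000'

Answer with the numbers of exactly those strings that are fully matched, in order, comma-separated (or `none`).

1, 3

1 → match
2 → no match
3 → match
4 → no match
5 → no match
6 → no match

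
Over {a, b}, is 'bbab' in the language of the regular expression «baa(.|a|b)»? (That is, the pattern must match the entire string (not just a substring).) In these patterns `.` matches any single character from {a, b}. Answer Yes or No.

Every match must start with 'baa', but 'bbab' does not.

No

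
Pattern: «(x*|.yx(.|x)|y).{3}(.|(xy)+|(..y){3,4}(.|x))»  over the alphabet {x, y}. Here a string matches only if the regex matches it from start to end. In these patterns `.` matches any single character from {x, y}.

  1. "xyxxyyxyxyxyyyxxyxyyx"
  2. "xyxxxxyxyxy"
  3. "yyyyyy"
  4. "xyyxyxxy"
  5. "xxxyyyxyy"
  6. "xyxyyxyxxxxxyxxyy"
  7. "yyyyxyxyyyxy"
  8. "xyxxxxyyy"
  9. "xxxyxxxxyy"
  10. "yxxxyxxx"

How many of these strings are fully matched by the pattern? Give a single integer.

1

1 → no match
2 → match
3 → no match
4 → no match
5 → no match
6 → no match
7 → no match
8 → no match
9 → no match
10 → no match
Total matched: 1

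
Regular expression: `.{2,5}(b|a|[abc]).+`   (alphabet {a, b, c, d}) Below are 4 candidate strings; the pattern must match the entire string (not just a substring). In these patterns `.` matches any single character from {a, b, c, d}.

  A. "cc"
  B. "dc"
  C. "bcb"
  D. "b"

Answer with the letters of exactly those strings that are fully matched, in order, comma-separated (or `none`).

none

A → no match
B → no match
C → no match
D → no match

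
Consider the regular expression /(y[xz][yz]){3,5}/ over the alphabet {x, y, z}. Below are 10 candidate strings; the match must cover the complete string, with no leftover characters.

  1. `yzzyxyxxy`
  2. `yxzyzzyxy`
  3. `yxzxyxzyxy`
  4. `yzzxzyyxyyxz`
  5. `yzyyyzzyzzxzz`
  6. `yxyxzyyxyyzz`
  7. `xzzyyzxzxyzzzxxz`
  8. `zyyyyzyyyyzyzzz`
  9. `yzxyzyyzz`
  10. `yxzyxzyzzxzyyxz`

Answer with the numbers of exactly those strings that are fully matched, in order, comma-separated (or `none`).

1 → no match
2 → match
3 → no match
4 → no match
5 → no match
6 → no match
7 → no match — must start with `y`
8 → no match — must start with `y`
9 → no match
10 → no match

2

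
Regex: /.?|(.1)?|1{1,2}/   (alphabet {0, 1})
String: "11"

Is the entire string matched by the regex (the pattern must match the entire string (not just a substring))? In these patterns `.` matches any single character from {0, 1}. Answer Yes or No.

Yes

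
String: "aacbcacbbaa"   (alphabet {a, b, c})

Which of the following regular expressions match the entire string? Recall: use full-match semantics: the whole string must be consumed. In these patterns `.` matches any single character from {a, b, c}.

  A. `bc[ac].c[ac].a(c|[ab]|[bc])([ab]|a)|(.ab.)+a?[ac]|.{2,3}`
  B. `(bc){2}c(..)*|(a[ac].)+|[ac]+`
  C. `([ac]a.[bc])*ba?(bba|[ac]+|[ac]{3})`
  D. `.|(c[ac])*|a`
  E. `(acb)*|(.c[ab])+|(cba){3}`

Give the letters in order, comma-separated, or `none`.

A → no match
B → no match
C → match
D → no match
E → no match

C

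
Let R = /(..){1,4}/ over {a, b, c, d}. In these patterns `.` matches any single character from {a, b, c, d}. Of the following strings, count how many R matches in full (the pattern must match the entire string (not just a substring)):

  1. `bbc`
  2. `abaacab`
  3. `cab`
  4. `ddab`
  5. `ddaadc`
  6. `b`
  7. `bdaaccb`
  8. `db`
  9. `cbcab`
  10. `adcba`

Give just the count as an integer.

1. `bbc` → no match
2. `abaacab` → no match
3. `cab` → no match
4. `ddab` → match
5. `ddaadc` → match
6. `b` → no match
7. `bdaaccb` → no match
8. `db` → match
9. `cbcab` → no match
10. `adcba` → no match
Total matched: 3

3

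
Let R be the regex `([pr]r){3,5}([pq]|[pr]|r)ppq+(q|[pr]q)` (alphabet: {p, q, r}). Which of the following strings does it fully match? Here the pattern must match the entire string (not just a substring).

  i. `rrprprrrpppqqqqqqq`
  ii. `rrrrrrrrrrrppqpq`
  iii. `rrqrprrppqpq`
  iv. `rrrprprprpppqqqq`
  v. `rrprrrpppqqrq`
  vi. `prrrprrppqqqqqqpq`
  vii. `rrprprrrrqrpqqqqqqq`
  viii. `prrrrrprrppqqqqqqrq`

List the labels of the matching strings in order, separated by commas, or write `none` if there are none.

i, ii, v, vi, viii

i → match
ii → match
iii → no match
iv → no match
v → match
vi → match
vii → no match
viii → match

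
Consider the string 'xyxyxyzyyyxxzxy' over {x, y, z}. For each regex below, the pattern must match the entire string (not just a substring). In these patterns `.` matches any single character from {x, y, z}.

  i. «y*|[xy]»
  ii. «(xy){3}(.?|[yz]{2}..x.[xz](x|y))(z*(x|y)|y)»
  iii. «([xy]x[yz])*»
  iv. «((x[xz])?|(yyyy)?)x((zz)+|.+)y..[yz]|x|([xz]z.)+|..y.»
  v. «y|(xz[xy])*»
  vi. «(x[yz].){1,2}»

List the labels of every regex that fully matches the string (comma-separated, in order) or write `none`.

ii

i → no match
ii → match
iii → no match
iv → no match
v → no match
vi → no match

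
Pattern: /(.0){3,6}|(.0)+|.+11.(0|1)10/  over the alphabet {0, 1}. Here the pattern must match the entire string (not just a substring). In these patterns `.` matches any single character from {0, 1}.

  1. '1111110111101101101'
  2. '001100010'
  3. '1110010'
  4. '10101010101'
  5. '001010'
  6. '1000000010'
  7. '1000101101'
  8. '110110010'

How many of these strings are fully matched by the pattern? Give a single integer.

4

1 → no match
2 → no match
3 → match
4 → no match
5 → match
6 → match
7 → no match
8 → match
Total matched: 4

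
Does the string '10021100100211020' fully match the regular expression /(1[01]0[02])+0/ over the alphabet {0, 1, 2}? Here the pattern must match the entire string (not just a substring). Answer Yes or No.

Yes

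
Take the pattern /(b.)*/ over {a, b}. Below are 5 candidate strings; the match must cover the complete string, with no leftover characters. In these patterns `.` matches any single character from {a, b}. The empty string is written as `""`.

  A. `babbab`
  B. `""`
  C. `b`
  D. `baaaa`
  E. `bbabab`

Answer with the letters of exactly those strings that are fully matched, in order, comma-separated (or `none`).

B

A → no match
B → match
C → no match
D → no match
E → no match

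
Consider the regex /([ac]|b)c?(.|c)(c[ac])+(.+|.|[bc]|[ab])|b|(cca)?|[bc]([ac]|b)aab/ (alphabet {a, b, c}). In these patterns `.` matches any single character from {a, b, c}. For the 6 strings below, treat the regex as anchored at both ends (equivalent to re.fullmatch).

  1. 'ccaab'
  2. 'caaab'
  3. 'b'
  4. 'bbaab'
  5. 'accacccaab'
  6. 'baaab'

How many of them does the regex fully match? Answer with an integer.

6

1 → match
2 → match
3 → match
4 → match
5 → match
6 → match
Total matched: 6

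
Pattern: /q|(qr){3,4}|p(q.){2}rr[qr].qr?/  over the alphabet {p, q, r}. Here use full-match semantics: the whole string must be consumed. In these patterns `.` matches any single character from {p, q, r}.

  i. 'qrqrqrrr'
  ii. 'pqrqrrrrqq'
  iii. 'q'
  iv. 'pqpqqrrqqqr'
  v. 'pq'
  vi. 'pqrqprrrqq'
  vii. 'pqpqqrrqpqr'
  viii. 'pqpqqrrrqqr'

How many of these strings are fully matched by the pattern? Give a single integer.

6

i → no match
ii → match
iii → match
iv → match
v → no match
vi → match
vii → match
viii → match
Total matched: 6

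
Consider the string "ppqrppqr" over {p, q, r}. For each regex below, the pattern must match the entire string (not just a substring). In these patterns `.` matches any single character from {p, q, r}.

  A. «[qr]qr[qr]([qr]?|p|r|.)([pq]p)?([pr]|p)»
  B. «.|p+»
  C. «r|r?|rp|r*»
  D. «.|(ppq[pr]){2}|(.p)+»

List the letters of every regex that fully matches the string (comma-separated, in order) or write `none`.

A → no match
B → no match
C → no match
D → match

D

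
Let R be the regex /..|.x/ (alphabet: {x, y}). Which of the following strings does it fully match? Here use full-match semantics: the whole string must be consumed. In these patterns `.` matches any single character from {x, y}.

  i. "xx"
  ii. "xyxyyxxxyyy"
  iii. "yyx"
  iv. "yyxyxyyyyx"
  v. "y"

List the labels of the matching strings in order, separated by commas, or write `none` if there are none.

i → match
ii → no match
iii → no match
iv → no match
v → no match

i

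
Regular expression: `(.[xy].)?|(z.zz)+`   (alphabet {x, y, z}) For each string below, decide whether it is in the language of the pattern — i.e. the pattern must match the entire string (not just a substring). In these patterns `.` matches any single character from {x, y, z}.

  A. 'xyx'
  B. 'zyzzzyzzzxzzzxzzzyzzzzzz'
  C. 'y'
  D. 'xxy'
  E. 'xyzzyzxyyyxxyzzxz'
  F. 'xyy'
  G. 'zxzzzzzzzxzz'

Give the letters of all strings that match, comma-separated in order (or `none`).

A → match
B → match
C → no match
D → match
E → no match
F → match
G → match

A, B, D, F, G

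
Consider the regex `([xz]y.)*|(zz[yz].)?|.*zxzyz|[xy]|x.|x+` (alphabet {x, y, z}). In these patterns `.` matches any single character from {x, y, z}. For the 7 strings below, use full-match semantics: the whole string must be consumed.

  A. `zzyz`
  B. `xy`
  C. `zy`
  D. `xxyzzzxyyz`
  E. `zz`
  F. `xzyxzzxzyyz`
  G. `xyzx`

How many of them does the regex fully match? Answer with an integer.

2

A → match
B → match
C → no match
D → no match
E → no match
F → no match
G → no match
Total matched: 2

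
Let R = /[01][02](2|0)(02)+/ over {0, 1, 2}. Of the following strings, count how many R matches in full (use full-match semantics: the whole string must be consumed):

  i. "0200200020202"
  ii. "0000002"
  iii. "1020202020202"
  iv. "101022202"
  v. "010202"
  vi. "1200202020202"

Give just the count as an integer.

2

i → no match
ii → no match
iii → match
iv → no match
v → no match
vi → match
Total matched: 2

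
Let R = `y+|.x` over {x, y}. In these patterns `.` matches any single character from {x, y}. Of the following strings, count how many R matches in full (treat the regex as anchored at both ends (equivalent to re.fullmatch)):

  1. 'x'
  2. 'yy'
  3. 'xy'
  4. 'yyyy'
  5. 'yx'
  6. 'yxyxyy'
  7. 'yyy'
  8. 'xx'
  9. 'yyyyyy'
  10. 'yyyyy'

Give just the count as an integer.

7

1 → no match
2 → match
3 → no match
4 → match
5 → match
6 → no match
7 → match
8 → match
9 → match
10 → match
Total matched: 7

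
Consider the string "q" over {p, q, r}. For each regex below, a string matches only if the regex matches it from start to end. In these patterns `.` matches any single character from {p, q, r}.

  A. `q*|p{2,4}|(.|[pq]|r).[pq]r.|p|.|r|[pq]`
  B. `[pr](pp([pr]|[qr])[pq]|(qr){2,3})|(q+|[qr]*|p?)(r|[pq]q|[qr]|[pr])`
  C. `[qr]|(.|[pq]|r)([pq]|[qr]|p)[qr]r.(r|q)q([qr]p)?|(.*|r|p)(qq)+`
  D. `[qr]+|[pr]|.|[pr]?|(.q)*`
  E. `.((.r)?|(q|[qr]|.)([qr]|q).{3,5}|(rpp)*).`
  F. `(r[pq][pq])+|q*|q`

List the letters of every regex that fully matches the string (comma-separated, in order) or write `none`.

A → match
B → match
C → match
D → match
E → no match
F → match

A, B, C, D, F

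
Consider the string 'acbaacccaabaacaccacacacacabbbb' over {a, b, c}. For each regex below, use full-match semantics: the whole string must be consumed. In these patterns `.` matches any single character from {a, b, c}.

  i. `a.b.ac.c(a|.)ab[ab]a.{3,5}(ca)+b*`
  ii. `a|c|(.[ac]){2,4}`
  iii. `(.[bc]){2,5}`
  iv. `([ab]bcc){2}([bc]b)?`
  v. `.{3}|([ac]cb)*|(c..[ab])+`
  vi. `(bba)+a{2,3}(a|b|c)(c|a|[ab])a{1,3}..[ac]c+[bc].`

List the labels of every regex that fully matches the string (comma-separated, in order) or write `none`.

i → match
ii → no match
iii → no match
iv → no match
v → no match
vi → no match — must start with 'bba'

i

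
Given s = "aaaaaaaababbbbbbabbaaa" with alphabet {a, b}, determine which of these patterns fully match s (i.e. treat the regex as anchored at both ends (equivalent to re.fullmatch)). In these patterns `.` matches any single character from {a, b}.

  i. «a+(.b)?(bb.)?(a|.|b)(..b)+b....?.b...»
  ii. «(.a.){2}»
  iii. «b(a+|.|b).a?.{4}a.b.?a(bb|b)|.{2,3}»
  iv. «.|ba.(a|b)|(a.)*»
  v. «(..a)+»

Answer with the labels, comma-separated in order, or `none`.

i

i → match
ii → no match
iii → no match
iv → no match
v → no match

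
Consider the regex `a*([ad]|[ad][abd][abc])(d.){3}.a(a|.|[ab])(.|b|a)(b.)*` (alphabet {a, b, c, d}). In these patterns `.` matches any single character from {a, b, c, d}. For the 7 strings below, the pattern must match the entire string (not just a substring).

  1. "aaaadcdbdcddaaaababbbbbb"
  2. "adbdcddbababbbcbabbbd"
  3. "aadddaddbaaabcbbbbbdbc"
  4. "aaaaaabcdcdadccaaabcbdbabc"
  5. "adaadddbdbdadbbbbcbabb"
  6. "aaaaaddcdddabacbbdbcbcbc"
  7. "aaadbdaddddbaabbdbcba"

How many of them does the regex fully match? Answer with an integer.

7

1 → match
2 → match
3 → match
4 → match
5 → match
6 → match
7 → match
Total matched: 7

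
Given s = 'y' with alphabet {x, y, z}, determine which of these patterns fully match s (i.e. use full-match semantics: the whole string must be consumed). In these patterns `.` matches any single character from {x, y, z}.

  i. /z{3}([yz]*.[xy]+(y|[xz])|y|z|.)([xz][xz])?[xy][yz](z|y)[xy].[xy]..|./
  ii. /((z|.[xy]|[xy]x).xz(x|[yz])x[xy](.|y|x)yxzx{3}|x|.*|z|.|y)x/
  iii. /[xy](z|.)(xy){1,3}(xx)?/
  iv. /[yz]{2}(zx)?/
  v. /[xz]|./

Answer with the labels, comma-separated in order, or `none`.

i → match
ii → no match — must end with 'x'
iii → no match
iv → no match
v → match

i, v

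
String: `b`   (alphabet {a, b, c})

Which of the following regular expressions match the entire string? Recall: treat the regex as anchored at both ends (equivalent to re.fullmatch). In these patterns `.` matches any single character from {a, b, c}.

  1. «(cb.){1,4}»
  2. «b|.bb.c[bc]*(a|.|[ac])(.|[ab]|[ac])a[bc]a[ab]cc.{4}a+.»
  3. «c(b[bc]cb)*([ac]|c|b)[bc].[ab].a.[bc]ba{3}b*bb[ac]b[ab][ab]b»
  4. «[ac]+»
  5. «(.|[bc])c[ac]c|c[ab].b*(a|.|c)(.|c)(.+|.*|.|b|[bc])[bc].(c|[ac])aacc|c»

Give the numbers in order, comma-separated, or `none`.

2

1 → no match — must start with `cb`
2 → match
3 → no match — must start with `c`
4 → no match
5 → no match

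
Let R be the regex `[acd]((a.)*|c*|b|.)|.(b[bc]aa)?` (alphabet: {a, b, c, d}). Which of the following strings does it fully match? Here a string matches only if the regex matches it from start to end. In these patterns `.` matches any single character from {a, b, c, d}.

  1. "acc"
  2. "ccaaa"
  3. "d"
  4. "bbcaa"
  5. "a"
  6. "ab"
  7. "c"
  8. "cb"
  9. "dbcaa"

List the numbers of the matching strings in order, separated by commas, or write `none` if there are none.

1, 3, 4, 5, 6, 7, 8, 9

1 → match
2 → no match
3 → match
4 → match
5 → match
6 → match
7 → match
8 → match
9 → match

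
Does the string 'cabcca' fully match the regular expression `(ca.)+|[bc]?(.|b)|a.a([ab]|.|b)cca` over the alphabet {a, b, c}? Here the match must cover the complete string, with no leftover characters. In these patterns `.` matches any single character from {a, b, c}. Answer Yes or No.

No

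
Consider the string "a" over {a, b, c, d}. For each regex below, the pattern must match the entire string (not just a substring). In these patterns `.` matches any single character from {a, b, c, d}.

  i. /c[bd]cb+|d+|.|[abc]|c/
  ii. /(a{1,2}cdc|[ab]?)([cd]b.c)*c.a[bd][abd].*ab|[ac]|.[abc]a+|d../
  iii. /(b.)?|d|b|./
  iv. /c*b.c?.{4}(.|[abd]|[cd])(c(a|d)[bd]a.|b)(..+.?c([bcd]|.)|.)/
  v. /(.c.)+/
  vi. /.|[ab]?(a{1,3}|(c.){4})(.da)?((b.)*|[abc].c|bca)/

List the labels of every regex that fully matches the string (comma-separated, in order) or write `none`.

i → match
ii → match
iii → match
iv → no match
v → no match
vi → match

i, ii, iii, vi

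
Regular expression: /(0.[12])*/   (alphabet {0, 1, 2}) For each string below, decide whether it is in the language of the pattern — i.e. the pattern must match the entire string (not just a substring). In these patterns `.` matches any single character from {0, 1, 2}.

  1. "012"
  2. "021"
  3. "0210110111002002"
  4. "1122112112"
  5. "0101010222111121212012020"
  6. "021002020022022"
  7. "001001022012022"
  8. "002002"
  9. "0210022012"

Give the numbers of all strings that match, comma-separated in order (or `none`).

1 → match
2 → match
3 → no match
4 → no match
5 → no match
6 → no match
7 → match
8 → match
9 → no match

1, 2, 7, 8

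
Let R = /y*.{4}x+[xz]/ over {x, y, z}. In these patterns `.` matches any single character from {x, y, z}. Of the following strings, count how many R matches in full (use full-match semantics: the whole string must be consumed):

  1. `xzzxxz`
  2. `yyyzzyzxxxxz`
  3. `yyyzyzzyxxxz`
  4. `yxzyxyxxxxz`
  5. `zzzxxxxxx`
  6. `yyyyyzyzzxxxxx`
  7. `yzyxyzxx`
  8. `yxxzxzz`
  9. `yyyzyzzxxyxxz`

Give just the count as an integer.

1. `xzzxxz` → match
2. `yyyzzyzxxxxz` → match
3. `yyyzyzzyxxxz` → no match
4. `yxzyxyxxxxz` → no match
5. `zzzxxxxxx` → match
6 → match
7. `yzyxyzxx` → no match
8. `yxxzxzz` → no match
9 → no match
Total matched: 4

4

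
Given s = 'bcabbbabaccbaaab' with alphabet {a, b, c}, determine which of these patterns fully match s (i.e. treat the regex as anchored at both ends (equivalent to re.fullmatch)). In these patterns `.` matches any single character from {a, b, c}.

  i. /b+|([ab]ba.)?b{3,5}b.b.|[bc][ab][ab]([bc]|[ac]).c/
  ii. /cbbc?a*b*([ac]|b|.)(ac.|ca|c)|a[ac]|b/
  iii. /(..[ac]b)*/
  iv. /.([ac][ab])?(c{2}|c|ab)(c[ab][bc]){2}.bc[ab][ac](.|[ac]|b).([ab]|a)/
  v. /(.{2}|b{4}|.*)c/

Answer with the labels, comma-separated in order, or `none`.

iii

i → no match
ii → no match
iii → match
iv → no match
v → no match — must end with 'c'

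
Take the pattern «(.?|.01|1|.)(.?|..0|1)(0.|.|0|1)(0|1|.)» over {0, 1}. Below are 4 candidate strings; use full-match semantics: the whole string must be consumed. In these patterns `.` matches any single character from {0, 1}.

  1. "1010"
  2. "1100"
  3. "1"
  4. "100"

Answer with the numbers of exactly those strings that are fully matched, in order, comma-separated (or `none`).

1 → match
2 → match
3 → no match
4 → match

1, 2, 4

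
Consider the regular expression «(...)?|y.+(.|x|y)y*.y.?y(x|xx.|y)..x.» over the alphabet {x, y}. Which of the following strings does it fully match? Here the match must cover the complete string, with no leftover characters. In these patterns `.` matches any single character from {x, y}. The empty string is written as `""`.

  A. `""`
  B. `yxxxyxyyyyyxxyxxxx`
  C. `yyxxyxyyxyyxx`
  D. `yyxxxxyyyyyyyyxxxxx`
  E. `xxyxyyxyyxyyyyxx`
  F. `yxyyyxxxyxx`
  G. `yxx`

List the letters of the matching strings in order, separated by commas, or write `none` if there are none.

A, B, C, D, G

A → match
B → match
C → match
D → match
E → no match
F → no match
G → match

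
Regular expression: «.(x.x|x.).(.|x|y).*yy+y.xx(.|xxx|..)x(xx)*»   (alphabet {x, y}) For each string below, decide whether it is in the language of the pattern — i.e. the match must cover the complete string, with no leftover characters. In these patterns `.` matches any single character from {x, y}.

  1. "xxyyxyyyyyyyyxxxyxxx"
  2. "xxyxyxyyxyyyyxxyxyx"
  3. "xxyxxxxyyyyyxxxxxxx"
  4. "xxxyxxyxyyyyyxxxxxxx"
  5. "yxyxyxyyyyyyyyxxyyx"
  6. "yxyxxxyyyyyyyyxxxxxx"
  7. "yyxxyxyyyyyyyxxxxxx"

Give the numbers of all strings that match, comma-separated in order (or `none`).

1, 3, 4, 5, 6

1 → match
2 → no match
3 → match
4 → match
5 → match
6 → match
7 → no match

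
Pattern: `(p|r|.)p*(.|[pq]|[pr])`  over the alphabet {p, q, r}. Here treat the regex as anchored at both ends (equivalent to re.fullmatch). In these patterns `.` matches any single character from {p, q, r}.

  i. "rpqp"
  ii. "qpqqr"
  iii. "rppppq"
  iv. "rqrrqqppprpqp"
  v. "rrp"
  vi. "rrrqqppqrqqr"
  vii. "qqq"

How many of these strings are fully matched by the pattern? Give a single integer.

1

i. "rpqp" → no match
ii. "qpqqr" → no match
iii. "rppppq" → match
iv → no match
v. "rrp" → no match
vi. "rrrqqppqrqqr" → no match
vii. "qqq" → no match
Total matched: 1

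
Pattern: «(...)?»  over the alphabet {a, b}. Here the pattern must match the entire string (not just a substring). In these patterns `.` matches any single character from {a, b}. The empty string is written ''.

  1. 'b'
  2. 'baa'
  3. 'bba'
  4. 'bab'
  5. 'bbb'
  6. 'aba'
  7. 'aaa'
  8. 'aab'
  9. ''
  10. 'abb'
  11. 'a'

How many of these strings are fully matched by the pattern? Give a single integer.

1. 'b' → no match
2. 'baa' → match
3. 'bba' → match
4. 'bab' → match
5. 'bbb' → match
6. 'aba' → match
7. 'aaa' → match
8. 'aab' → match
9. '' → match
10. 'abb' → match
11. 'a' → no match
Total matched: 9

9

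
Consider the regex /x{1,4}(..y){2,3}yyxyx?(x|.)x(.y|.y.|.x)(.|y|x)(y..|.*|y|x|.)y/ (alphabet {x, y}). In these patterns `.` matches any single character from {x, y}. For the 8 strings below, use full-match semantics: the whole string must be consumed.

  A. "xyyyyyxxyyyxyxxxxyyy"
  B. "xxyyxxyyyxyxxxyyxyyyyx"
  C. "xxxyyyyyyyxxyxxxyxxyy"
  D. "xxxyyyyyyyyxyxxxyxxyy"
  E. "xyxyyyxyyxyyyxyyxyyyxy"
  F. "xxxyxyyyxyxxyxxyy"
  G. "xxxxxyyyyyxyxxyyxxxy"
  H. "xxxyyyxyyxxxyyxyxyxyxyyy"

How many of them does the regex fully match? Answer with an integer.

1

A → no match
B → no match — must end with "y"
C → no match
D → match
E → no match
F → no match
G → no match
H → no match
Total matched: 1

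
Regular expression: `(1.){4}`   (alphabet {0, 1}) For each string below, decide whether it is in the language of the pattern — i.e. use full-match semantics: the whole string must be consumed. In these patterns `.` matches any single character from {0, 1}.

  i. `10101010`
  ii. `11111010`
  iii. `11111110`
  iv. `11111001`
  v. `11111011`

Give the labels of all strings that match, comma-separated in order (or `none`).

i → match
ii → match
iii → match
iv → no match
v → match

i, ii, iii, v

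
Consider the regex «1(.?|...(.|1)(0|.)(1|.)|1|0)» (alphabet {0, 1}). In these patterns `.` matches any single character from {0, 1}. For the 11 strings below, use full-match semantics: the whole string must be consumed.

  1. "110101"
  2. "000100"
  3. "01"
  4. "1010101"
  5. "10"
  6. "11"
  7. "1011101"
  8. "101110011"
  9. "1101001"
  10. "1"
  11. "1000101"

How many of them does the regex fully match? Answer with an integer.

1 → no match
2 → no match — must start with "1"
3 → no match — must start with "1"
4 → match
5 → match
6 → match
7 → match
8 → no match
9 → match
10 → match
11 → match
Total matched: 7

7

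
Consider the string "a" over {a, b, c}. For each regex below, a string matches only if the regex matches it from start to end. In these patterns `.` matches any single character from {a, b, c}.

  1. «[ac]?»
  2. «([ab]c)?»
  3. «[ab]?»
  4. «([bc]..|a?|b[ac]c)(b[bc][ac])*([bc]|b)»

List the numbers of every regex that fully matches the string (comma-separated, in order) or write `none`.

1 → match
2 → no match
3 → match
4 → no match

1, 3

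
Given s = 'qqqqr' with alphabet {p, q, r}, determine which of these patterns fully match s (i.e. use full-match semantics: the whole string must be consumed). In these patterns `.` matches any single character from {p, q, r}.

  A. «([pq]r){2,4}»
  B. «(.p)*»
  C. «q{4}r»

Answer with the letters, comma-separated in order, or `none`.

C

A → no match
B → no match
C → match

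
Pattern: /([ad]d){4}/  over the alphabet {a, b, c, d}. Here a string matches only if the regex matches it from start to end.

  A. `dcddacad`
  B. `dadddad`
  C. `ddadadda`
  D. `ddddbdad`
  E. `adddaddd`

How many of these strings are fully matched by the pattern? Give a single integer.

A. `dcddacad` → no match
B. `dadddad` → no match
C. `ddadadda` → no match — must end with `d`
D. `ddddbdad` → no match
E. `adddaddd` → match
Total matched: 1

1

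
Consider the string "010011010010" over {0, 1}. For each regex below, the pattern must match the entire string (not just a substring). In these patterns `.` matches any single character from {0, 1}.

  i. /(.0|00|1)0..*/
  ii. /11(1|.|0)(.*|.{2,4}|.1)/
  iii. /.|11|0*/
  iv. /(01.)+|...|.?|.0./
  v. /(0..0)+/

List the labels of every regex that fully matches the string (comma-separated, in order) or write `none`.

i → no match
ii → no match — must start with "11"
iii → no match
iv → match
v → no match

iv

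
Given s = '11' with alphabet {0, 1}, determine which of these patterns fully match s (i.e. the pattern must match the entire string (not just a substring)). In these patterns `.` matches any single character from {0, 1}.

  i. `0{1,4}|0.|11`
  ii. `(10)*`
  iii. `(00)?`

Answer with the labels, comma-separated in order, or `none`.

i

i → match
ii → no match
iii → no match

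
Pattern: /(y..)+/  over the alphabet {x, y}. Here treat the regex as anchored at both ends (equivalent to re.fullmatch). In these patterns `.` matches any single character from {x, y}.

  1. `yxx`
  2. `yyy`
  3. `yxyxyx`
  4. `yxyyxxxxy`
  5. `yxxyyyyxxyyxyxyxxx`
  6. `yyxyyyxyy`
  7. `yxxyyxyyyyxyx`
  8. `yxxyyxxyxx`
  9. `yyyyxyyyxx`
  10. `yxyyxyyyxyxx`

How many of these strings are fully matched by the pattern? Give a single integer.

3

1 → match
2 → match
3 → no match
4 → no match
5 → no match
6 → no match
7 → no match
8 → no match
9 → no match
10 → match
Total matched: 3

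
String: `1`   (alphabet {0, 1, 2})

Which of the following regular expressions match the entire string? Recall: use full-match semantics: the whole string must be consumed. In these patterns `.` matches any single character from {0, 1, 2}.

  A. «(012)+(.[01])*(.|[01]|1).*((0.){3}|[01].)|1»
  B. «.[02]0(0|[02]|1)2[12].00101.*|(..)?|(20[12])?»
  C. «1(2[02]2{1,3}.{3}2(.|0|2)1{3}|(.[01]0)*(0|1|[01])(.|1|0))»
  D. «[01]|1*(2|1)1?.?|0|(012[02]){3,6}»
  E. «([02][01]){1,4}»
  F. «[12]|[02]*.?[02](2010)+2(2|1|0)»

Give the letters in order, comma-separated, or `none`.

A → match
B → no match
C → no match
D → match
E → no match
F → match

A, D, F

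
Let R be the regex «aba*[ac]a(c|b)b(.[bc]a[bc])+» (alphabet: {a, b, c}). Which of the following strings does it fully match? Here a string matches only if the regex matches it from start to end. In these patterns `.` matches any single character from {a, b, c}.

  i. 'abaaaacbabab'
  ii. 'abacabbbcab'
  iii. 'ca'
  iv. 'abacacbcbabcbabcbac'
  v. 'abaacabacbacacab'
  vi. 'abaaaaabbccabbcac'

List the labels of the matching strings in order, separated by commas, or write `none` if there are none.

i, ii, iv, vi

i. 'abaaaacbabab' → match
ii. 'abacabbbcab' → match
iii. 'ca' → no match — must start with 'ab'
iv → match
v → no match
vi → match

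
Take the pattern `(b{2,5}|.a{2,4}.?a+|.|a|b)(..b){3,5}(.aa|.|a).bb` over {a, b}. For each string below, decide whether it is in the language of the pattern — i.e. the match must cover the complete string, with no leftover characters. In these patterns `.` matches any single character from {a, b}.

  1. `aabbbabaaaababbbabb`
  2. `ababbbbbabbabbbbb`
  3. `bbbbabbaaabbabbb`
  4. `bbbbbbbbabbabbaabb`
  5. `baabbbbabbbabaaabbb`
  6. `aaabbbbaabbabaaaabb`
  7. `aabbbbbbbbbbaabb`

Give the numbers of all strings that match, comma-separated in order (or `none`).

2, 4, 5, 6

1 → no match
2 → match
3 → no match
4 → match
5 → match
6 → match
7 → no match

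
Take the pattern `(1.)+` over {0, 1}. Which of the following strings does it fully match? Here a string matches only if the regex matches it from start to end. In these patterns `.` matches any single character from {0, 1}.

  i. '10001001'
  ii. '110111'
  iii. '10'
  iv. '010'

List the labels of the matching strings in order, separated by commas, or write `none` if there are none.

iii

i → no match
ii → no match
iii → match
iv → no match — must start with '1'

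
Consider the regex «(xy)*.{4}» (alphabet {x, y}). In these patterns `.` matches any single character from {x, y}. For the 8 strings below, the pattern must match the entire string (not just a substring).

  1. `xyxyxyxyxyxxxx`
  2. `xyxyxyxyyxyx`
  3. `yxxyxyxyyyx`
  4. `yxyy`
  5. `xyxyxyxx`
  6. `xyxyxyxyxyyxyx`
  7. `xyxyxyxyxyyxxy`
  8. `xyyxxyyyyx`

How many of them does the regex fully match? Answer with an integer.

6

1 → match
2 → match
3 → no match
4 → match
5 → match
6 → match
7 → match
8 → no match
Total matched: 6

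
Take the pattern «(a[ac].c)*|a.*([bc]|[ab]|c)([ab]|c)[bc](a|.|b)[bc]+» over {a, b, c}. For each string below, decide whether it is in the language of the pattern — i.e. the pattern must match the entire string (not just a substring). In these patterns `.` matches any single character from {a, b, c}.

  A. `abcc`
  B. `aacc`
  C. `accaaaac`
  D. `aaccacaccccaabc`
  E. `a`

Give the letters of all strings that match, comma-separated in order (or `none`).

A → no match
B → match
C → no match
D → no match
E → no match

B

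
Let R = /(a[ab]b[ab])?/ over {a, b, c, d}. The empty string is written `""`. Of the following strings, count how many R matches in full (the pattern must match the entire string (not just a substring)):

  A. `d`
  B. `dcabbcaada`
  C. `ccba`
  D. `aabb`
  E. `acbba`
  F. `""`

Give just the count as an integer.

A → no match
B → no match
C → no match
D → match
E → no match
F → match
Total matched: 2

2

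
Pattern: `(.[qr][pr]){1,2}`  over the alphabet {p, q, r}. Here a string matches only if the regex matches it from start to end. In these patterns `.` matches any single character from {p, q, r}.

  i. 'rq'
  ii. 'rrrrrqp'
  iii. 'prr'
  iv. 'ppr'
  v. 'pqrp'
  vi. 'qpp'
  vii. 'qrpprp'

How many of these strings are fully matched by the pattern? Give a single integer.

i → no match
ii → no match
iii → match
iv → no match
v → no match
vi → no match
vii → match
Total matched: 2

2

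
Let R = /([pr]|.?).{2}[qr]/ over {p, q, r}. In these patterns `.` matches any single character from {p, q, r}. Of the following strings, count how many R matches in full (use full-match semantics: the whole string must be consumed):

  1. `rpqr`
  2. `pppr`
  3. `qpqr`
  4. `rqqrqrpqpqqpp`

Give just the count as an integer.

3

1 → match
2 → match
3 → match
4 → no match
Total matched: 3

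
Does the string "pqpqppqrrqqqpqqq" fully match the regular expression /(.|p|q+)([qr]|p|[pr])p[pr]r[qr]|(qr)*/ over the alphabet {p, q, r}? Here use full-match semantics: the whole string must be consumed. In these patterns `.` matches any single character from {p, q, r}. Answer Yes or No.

No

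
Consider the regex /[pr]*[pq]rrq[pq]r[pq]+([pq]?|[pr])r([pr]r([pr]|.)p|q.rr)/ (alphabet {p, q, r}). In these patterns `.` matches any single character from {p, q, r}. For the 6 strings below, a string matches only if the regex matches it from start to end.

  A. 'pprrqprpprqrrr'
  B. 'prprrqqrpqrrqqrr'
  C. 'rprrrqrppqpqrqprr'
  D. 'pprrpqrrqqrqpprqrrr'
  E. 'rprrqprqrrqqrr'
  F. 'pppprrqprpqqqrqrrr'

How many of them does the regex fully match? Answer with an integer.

5

A → match
B → match
C → no match
D → match
E → match
F → match
Total matched: 5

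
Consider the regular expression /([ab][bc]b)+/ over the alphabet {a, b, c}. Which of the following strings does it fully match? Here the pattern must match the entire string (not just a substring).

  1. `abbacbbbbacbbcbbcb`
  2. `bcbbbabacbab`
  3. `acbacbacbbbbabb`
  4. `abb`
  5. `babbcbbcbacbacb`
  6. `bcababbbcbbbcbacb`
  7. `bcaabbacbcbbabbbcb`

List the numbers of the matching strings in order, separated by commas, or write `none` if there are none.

1 → match
2 → no match
3 → match
4 → match
5 → no match
6 → no match
7 → no match

1, 3, 4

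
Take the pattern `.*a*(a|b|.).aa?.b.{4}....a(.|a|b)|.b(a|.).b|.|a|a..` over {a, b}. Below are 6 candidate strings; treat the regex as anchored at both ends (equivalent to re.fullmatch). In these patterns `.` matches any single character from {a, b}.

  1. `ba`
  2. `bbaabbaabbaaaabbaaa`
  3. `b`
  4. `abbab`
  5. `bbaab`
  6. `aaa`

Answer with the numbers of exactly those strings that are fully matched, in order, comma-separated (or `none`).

2, 3, 4, 5, 6

1 → no match
2 → match
3 → match
4 → match
5 → match
6 → match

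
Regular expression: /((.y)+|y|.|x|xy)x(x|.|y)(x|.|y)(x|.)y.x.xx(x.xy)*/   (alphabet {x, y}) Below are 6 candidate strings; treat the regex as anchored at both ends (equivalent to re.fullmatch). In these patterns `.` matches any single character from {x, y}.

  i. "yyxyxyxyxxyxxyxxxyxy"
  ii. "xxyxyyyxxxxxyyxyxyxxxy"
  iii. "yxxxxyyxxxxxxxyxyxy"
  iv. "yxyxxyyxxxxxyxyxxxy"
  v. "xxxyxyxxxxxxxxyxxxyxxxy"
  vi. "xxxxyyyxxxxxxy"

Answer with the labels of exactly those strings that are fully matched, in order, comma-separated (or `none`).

i, iii, iv, v

i → match
ii → no match
iii → match
iv → match
v → match
vi → no match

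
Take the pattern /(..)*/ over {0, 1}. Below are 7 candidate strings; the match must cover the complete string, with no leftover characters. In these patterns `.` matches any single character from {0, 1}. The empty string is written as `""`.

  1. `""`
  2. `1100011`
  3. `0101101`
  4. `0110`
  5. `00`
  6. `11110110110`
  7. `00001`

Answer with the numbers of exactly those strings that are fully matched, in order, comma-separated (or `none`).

1, 4, 5

1 → match
2 → no match
3 → no match
4 → match
5 → match
6 → no match
7 → no match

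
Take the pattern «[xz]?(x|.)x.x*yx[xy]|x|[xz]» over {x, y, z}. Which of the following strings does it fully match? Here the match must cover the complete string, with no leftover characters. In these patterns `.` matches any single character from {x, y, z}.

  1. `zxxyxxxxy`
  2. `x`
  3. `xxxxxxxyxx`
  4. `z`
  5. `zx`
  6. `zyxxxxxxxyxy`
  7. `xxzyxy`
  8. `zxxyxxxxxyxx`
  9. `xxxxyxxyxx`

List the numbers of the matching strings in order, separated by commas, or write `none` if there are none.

1 → no match
2 → match
3 → match
4 → match
5 → no match
6 → match
7 → match
8 → match
9 → no match

2, 3, 4, 6, 7, 8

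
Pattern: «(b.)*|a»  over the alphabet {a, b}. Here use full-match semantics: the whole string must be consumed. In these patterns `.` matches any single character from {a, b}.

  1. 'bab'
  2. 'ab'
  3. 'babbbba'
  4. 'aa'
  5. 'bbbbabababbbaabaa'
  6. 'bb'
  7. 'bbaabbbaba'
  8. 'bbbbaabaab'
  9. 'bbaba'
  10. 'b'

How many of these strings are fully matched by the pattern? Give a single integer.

1

1. 'bab' → no match
2. 'ab' → no match
3. 'babbbba' → no match
4. 'aa' → no match
5 → no match
6. 'bb' → match
7. 'bbaabbbaba' → no match
8. 'bbbbaabaab' → no match
9. 'bbaba' → no match
10. 'b' → no match
Total matched: 1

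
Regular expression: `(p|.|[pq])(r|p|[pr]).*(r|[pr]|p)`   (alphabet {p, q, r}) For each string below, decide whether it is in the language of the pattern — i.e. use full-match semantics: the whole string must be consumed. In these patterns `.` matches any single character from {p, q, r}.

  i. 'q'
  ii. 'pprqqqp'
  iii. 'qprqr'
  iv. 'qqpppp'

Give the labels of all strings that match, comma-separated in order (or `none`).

i → no match
ii → match
iii → match
iv → no match

ii, iii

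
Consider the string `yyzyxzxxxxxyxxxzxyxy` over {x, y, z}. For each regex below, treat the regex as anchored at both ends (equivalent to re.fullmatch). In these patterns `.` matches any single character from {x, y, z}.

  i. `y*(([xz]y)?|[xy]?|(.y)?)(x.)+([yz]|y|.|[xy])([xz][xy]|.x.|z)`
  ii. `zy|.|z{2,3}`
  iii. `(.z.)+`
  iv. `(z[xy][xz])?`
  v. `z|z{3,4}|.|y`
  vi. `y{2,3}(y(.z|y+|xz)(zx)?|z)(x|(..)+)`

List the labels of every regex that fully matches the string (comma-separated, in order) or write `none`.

i → match
ii → no match
iii → no match
iv → no match
v → no match
vi → no match

i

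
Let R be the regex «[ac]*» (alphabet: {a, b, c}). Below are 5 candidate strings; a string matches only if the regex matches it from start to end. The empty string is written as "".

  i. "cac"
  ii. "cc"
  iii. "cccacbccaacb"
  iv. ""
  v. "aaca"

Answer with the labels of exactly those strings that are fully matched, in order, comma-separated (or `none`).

i → match
ii → match
iii → no match
iv → match
v → match

i, ii, iv, v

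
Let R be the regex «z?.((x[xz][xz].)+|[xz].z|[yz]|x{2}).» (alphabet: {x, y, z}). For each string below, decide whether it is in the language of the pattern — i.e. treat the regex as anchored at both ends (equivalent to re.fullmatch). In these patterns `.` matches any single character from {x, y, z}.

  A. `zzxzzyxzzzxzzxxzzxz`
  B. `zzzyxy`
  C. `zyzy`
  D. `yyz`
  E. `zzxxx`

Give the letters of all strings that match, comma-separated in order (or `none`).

A → match
B → no match
C → match
D → match
E → match

A, C, D, E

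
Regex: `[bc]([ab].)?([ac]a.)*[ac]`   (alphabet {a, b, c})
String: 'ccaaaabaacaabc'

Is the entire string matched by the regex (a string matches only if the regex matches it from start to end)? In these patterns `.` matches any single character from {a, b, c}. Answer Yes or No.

Yes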